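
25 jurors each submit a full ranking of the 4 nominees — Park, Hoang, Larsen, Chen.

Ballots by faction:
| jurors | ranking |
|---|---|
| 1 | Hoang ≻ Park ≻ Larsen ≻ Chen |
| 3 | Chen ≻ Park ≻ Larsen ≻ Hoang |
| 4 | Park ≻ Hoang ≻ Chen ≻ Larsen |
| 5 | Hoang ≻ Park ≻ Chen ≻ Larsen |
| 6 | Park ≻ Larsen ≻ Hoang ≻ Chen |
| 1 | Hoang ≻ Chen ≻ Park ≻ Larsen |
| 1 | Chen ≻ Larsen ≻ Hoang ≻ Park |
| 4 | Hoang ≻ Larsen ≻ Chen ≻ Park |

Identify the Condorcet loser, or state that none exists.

Larsen

Head-to-head results (25 jurors):
Park vs Hoang: Park, 13–12.
Park vs Larsen: Park wins 20–5.
Park vs Chen: Park wins 16–9.
Hoang vs Larsen: 1+4+5+1+4 = 15 for Hoang, 10 for Larsen — Hoang by 15–10.
Hoang vs Chen: Hoang, 21–4.
Larsen vs Chen: Larsen is ranked higher on 1+6+4 = 11 ballots, Chen on 14. Chen wins 14–11.
Larsen is beaten in every head-to-head and is the Condorcet loser.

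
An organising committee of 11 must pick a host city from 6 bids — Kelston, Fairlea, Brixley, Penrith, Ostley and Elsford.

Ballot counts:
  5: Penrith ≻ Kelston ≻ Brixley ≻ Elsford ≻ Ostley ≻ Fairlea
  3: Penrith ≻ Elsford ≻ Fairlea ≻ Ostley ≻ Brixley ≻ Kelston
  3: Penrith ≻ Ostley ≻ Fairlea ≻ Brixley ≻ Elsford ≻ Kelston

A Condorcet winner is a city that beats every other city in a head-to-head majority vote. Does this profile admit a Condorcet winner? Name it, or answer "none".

Check each pair by majority over 11 ballots:
Kelston vs Fairlea: Fairlea wins 6–5.
Kelston vs Brixley: Brixley wins 6–5.
Kelston vs Penrith: Penrith wins 11–0.
Kelston vs Ostley: Ostley, 6–5.
Kelston–Elsford: Elsford 6–5.
Fairlea–Brixley: Fairlea 6–5.
Fairlea vs Penrith: Penrith wins 11–0.
Fairlea vs Ostley: Ostley wins 8–3.
Fairlea–Elsford: Elsford 8–3.
Brixley vs Penrith: Penrith wins 11–0.
Brixley vs Ostley: Ostley, 6–5.
Brixley vs Elsford: Brixley, 8–3.
Penrith vs Ostley: Penrith, 11–0.
Penrith vs Elsford: Penrith, 11–0.
Ostley–Elsford: Elsford 8–3.
Penrith beats each of Kelston, Fairlea, Brixley, Ostley, Elsford — Penrith is the Condorcet winner.

Penrith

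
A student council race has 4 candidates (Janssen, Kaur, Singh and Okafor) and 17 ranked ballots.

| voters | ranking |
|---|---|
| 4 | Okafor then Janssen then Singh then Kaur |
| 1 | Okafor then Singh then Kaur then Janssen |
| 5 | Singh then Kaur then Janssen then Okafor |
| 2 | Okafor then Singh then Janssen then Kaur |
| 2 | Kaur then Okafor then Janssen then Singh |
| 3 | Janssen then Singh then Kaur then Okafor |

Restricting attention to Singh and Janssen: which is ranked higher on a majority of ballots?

Janssen

Ballots ranking Singh above Janssen: 1 + 5 + 2 = 8.
Ballots ranking Janssen above Singh: 17 − 8 = 9.
Janssen wins the head-to-head 9–8.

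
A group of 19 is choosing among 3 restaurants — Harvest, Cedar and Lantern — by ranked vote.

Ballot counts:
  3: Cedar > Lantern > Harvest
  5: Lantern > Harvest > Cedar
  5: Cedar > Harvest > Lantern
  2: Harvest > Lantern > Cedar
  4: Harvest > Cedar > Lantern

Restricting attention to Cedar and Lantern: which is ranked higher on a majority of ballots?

Ballots ranking Cedar above Lantern: 3 + 5 + 4 = 12.
Ballots ranking Lantern above Cedar: 19 − 12 = 7.
Cedar wins the head-to-head 12–7.

Cedar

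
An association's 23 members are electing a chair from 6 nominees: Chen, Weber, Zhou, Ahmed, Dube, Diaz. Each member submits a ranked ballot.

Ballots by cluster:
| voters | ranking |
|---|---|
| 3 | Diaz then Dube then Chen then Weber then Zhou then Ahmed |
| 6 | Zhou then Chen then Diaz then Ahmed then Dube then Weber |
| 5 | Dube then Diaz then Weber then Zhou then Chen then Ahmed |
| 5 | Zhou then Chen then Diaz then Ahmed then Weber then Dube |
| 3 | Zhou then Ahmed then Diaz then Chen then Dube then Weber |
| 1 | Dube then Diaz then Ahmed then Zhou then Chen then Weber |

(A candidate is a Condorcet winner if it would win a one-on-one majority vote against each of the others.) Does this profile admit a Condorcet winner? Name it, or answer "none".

Pairwise majorities:
Chen vs Weber: 3+6+5+3+1 = 18 for Chen, 5 for Weber — Chen by 18–5.
Chen vs Zhou: 3 to 20, Zhou.
Chen vs Ahmed: 19 to 4, Chen.
Chen vs Dube: Chen preferred on 6+5+3 = 14 ballots; Chen wins 14–9.
Chen vs Diaz: Chen preferred on 6+5 = 11 ballots; Diaz wins 12–11.
Weber vs Zhou: Weber is ranked higher on 3+5 = 8 ballots, Zhou on 15. Zhou wins 15–8.
Weber vs Ahmed: Weber preferred on 3+5 = 8 ballots; Ahmed wins 15–8.
Weber vs Dube: Weber is ranked higher on 5 ballots, Dube on 18. Dube wins 18–5.
Weber vs Diaz: Weber preferred on 0 ballots; Diaz wins 23–0.
Zhou vs Ahmed: 3+6+5+5+3 = 22 for Zhou, 1 for Ahmed — Zhou by 22–1.
Zhou vs Dube: 14 to 9, Zhou.
Zhou vs Diaz: Zhou is ranked higher on 6+5+3 = 14 ballots, Diaz on 9. Zhou wins 14–9.
Ahmed vs Dube: Ahmed is ranked higher on 6+5+3 = 14 ballots, Dube on 9. Ahmed wins 14–9.
Ahmed vs Diaz: Ahmed is ranked higher on 3 ballots, Diaz on 20. Diaz wins 20–3.
Dube vs Diaz: Dube preferred on 5+1 = 6 ballots; Diaz wins 17–6.
Only Zhou has no losses; Zhou is the Condorcet winner.

Zhou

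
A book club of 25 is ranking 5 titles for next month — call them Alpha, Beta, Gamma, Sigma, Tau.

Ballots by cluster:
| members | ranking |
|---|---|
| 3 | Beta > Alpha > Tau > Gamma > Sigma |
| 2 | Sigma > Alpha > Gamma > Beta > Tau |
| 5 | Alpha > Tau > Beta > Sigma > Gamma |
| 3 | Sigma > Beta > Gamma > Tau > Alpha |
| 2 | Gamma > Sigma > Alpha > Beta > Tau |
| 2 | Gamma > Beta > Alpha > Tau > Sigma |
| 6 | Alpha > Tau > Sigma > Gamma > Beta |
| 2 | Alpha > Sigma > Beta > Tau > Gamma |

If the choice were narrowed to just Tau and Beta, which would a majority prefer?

Beta

Ballots ranking Tau above Beta: 5 + 6 = 11.
Ballots ranking Beta above Tau: 25 − 11 = 14.
Beta wins the head-to-head 14–11.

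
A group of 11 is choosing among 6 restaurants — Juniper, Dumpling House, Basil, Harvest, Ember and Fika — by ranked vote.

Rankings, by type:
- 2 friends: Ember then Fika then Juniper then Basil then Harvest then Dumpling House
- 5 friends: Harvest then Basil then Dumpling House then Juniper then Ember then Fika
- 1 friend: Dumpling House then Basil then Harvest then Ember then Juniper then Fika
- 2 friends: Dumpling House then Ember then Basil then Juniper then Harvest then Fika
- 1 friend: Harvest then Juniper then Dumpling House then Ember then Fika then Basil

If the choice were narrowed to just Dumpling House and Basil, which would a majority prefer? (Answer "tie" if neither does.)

Ballots ranking Dumpling House above Basil: 1 + 2 + 1 = 4.
Ballots ranking Basil above Dumpling House: 11 − 4 = 7.
Basil wins the head-to-head 7–4.

Basil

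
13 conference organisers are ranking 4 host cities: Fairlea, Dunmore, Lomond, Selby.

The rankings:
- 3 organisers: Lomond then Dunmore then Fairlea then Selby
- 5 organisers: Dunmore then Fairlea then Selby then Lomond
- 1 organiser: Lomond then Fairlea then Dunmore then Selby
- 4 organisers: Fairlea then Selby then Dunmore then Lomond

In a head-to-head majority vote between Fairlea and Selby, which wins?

Fairlea

Ballots ranking Fairlea above Selby: 3 + 5 + 1 + 4 = 13.
Ballots ranking Selby above Fairlea: 13 − 13 = 0.
Fairlea wins the head-to-head 13–0.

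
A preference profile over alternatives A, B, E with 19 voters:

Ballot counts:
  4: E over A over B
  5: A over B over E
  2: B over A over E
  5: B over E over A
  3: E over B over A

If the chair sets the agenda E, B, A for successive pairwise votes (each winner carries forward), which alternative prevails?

B

Round 1: E vs B — 7–12, B advances.
Round 2: B vs A — 10–9, B advances.
The agenda winner is B.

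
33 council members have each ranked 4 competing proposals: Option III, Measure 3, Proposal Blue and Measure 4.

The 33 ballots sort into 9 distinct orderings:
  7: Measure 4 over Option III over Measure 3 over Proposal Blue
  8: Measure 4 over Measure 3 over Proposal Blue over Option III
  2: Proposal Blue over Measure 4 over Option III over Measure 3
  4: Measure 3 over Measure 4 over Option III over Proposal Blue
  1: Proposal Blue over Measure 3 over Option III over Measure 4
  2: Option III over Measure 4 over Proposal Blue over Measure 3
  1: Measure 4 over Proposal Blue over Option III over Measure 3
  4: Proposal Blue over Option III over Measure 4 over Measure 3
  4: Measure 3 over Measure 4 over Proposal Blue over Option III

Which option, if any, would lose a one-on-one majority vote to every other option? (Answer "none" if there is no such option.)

Pairwise majorities:
Option III–Measure 3: Measure 3 17–16.
Option III vs Proposal Blue: 7+4+2 = 13 for Option III, 20 for Proposal Blue — Proposal Blue by 20–13.
Option III–Measure 4: Measure 4 26–7.
Measure 3 vs Proposal Blue: Measure 3, 23–10.
Measure 3 vs Measure 4: Measure 4, 24–9.
Proposal Blue vs Measure 4: Measure 4 wins 26–7.
Only Option III has no wins; Option III is the Condorcet loser.

Option III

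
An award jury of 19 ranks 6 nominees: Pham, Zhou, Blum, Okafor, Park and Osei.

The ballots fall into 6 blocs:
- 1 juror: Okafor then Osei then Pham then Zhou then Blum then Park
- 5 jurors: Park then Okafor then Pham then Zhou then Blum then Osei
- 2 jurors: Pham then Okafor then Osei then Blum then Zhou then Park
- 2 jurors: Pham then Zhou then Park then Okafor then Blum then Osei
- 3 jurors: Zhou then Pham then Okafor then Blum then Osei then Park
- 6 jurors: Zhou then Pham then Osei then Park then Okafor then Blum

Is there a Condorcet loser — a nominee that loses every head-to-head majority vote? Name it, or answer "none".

Head-to-head results (19 jurors):
Pham vs Zhou: Pham wins 10–9.
Pham–Blum: Pham 19–0.
Pham vs Okafor: Pham, 13–6.
Pham vs Park: Pham is ranked higher on 1+2+2+3+6 = 14 ballots, Park on 5. Pham wins 14–5.
Pham–Osei: Pham 18–1.
Zhou vs Blum: 1+5+2+3+6 = 17 for Zhou, 2 for Blum — Zhou by 17–2.
Zhou vs Okafor: 11 to 8, Zhou.
Zhou–Park: Zhou 14–5.
Zhou vs Osei: 5+2+3+6 = 16 for Zhou, 3 for Osei — Zhou by 16–3.
Blum vs Okafor: 0 for Blum, 19 for Okafor — Okafor by 19–0.
Blum vs Park: Park, 13–6.
Blum vs Osei: Blum, 10–9.
Okafor vs Park: Okafor is ranked higher on 1+2+3 = 6 ballots, Park on 13. Park wins 13–6.
Okafor vs Osei: Okafor wins 13–6.
Park vs Osei: Osei, 12–7.
Each nominee has at least one pairwise win (Pham beats Zhou; Zhou beats Blum; Blum beats Osei; Okafor beats Blum; Park beats Blum; Osei beats Park) — no Condorcet loser.

none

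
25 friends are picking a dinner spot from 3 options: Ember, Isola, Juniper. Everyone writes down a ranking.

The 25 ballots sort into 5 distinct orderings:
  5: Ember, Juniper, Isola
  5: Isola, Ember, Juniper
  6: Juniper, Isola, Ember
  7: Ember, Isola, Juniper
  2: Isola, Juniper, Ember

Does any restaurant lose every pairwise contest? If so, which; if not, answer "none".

Juniper

Head-to-head results (25 friends):
Ember vs Isola: 5+7 = 12 for Ember, 13 for Isola — Isola by 13–12.
Ember vs Juniper: Ember, 17–8.
Isola vs Juniper: Isola wins 14–11.
Juniper loses to every other restaurant — it is the Condorcet loser.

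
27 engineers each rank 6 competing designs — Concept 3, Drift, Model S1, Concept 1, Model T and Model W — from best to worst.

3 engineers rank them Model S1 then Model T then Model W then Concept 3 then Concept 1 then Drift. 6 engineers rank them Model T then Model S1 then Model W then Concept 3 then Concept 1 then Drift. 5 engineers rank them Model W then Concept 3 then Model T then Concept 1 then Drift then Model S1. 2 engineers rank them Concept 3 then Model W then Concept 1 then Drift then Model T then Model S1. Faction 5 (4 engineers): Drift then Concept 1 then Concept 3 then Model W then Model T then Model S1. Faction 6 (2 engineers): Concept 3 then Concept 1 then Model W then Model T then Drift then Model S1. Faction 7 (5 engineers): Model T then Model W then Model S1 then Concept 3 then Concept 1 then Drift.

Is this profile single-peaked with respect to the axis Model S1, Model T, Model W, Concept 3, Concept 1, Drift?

yes

Axis positions: Model S1=1, Model T=2, Model W=3, Concept 3=4, Concept 1=5, Drift=6.
Faction 1 (peak Model S1 at position 1): ranking walks positions 1-2-3-4-5-6, expanding outward from the peak — single-peaked.
Faction 2 (peak Model T at position 2): ranking walks positions 2-1-3-4-5-6, expanding outward from the peak — single-peaked.
Faction 3 (peak Model W at position 3): ranking walks positions 3-4-2-5-6-1, expanding outward from the peak — single-peaked.
Faction 4 (peak Concept 3 at position 4): ranking walks positions 4-3-5-6-2-1, expanding outward from the peak — single-peaked.
Faction 5 (peak Drift at position 6): ranking walks positions 6-5-4-3-2-1, expanding outward from the peak — single-peaked.
Faction 6 (peak Concept 3 at position 4): ranking walks positions 4-5-3-2-6-1, expanding outward from the peak — single-peaked.
Faction 7 (peak Model T at position 2): ranking walks positions 2-3-1-4-5-6, expanding outward from the peak — single-peaked.
Every ranking is single-peaked on this axis.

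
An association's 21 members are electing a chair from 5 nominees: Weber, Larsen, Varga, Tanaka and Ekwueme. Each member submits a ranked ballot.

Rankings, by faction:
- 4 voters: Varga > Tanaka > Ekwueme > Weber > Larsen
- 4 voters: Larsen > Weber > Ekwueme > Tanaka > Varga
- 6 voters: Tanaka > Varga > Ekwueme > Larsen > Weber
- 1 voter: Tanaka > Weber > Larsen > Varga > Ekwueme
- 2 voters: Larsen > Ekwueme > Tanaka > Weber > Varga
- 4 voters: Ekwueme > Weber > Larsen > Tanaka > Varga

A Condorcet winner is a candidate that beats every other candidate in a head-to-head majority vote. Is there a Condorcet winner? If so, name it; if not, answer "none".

Tanaka

Pairwise majorities:
Weber vs Larsen: 9 to 12, Larsen.
Weber vs Varga: Weber, 11–10.
Weber vs Tanaka: 4+4 = 8 for Weber, 13 for Tanaka — Tanaka by 13–8.
Weber vs Ekwueme: 4+1 = 5 for Weber, 16 for Ekwueme — Ekwueme by 16–5.
Larsen vs Varga: Larsen preferred on 4+1+2+4 = 11 ballots; Larsen wins 11–10.
Larsen vs Tanaka: Larsen is ranked higher on 4+2+4 = 10 ballots, Tanaka on 11. Tanaka wins 11–10.
Larsen–Ekwueme: Ekwueme 14–7.
Varga vs Tanaka: Tanaka, 17–4.
Varga–Ekwueme: Varga 11–10.
Tanaka–Ekwueme: Tanaka 11–10.
Tanaka beats each of Weber, Larsen, Varga, Ekwueme — Tanaka is the Condorcet winner.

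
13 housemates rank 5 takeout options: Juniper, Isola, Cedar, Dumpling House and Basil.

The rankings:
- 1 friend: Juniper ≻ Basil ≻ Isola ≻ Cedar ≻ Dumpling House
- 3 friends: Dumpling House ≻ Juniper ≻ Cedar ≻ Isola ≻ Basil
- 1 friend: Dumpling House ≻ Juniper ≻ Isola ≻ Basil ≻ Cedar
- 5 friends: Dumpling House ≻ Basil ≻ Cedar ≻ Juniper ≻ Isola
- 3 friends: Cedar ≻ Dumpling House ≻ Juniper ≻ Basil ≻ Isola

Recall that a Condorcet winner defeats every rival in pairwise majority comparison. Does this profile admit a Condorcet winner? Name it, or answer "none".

Dumpling House

Pairwise majorities:
Juniper vs Isola: Juniper wins 13–0.
Juniper vs Cedar: 5 to 8, Cedar.
Juniper vs Dumpling House: Juniper is ranked higher on 1 ballot, Dumpling House on 12. Dumpling House wins 12–1.
Juniper vs Basil: 1+3+1+3 = 8 for Juniper, 5 for Basil — Juniper by 8–5.
Isola–Cedar: Cedar 11–2.
Isola vs Dumpling House: 1 to 12, Dumpling House.
Isola vs Basil: Isola preferred on 3+1 = 4 ballots; Basil wins 9–4.
Cedar vs Dumpling House: Dumpling House, 9–4.
Cedar vs Basil: 6 to 7, Basil.
Dumpling House vs Basil: 12 to 1, Dumpling House.
Only Dumpling House has no losses; Dumpling House is the Condorcet winner.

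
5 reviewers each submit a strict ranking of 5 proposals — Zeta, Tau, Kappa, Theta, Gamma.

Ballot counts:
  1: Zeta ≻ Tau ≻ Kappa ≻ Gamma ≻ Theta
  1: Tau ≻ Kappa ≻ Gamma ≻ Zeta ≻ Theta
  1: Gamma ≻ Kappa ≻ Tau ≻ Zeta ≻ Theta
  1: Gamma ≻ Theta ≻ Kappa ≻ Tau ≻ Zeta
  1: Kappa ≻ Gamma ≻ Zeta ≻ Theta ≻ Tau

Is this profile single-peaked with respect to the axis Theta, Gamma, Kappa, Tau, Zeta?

no

Axis positions: Theta=1, Gamma=2, Kappa=3, Tau=4, Zeta=5.
Group 1 (peak Zeta at position 5): ranking walks positions 5-4-3-2-1, expanding outward from the peak — single-peaked.
Group 2 (peak Tau at position 4): ranking walks positions 4-3-2-5-1, expanding outward from the peak — single-peaked.
Group 3 (peak Gamma at position 2): ranking walks positions 2-3-4-5-1, expanding outward from the peak — single-peaked.
Group 4 (peak Gamma at position 2): ranking walks positions 2-1-3-4-5, expanding outward from the peak — single-peaked.
Group 5: ranking walks positions 3-2-5-1-4; Zeta is ranked above Tau even though Tau lies between Zeta and the peak Kappa on the axis — preferences dip and rise again. Not single-peaked.
Group 5 violates single-peakedness, so the profile is not single-peaked on this axis.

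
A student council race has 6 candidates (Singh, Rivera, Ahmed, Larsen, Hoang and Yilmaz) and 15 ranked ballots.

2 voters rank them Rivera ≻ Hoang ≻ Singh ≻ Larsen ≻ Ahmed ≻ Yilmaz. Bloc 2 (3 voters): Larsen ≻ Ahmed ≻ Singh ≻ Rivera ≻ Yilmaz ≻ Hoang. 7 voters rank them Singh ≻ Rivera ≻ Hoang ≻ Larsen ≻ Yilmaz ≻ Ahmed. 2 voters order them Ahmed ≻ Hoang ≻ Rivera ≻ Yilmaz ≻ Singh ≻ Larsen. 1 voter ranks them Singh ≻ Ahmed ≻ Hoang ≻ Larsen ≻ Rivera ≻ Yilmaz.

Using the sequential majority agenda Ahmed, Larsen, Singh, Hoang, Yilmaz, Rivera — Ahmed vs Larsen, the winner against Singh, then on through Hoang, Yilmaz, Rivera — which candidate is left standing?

Round 1: Ahmed vs Larsen — 3–12, Larsen advances.
Round 2: Larsen vs Singh — 3–12, Singh advances.
Round 3: Singh vs Hoang — 11–4, Singh advances.
Round 4: Singh vs Yilmaz — 13–2, Singh advances.
Round 5: Singh vs Rivera — 11–4, Singh advances.
The agenda winner is Singh.

Singh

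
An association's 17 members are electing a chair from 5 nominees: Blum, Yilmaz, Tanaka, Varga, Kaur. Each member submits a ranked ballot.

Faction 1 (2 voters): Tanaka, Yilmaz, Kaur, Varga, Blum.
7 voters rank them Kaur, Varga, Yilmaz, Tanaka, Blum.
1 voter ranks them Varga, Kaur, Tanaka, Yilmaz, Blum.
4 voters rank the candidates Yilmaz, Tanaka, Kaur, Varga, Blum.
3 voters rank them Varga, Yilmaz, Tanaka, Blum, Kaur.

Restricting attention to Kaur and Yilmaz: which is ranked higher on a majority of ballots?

Ballots ranking Kaur above Yilmaz: 7 + 1 = 8.
Ballots ranking Yilmaz above Kaur: 17 − 8 = 9.
Yilmaz wins the head-to-head 9–8.

Yilmaz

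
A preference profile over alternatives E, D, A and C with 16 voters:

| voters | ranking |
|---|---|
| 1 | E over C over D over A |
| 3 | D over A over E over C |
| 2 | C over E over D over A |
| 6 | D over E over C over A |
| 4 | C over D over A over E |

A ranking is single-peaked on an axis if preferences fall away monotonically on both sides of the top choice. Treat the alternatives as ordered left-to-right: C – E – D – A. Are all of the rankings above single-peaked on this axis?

no

Axis positions: C=1, E=2, D=3, A=4.
Bloc 1 (peak E at position 2): ranking walks positions 2-1-3-4, expanding outward from the peak — single-peaked.
Bloc 2 (peak D at position 3): ranking walks positions 3-4-2-1, expanding outward from the peak — single-peaked.
Bloc 3 (peak C at position 1): ranking walks positions 1-2-3-4, expanding outward from the peak — single-peaked.
Bloc 4 (peak D at position 3): ranking walks positions 3-2-1-4, expanding outward from the peak — single-peaked.
Bloc 5: ranking walks positions 1-3-4-2; D is ranked above E even though E lies between D and the peak C on the axis — preferences dip and rise again. Not single-peaked.
Bloc 5 violates single-peakedness, so the profile is not single-peaked on this axis.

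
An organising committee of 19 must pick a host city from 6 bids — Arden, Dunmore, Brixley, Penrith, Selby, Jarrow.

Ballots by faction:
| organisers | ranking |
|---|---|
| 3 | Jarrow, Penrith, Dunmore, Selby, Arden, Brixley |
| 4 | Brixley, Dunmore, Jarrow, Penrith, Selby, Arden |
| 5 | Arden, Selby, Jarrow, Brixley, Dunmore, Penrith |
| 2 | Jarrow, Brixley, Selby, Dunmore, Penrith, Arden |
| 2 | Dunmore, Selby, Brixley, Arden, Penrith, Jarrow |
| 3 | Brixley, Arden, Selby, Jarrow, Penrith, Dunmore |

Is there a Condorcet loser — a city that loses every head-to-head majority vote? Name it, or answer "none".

Pairwise majorities:
Arden vs Dunmore: Arden is ranked higher on 5+3 = 8 ballots, Dunmore on 11. Dunmore wins 11–8.
Arden vs Brixley: Arden is ranked higher on 3+5 = 8 ballots, Brixley on 11. Brixley wins 11–8.
Arden vs Penrith: 10 to 9, Arden.
Arden vs Selby: Arden preferred on 5+3 = 8 ballots; Selby wins 11–8.
Arden vs Jarrow: Arden wins 10–9.
Dunmore vs Brixley: Brixley, 14–5.
Dunmore vs Penrith: 4+5+2+2 = 13 for Dunmore, 6 for Penrith — Dunmore by 13–6.
Dunmore vs Selby: 9 to 10, Selby.
Dunmore vs Jarrow: 6 to 13, Jarrow.
Brixley–Penrith: Brixley 16–3.
Brixley vs Selby: Brixley preferred on 4+2+3 = 9 ballots; Selby wins 10–9.
Brixley vs Jarrow: Jarrow, 10–9.
Penrith vs Selby: Selby, 12–7.
Penrith vs Jarrow: Penrith preferred on 2 ballots; Jarrow wins 17–2.
Selby vs Jarrow: Selby, 10–9.
Only Penrith has no wins; Penrith is the Condorcet loser.

Penrith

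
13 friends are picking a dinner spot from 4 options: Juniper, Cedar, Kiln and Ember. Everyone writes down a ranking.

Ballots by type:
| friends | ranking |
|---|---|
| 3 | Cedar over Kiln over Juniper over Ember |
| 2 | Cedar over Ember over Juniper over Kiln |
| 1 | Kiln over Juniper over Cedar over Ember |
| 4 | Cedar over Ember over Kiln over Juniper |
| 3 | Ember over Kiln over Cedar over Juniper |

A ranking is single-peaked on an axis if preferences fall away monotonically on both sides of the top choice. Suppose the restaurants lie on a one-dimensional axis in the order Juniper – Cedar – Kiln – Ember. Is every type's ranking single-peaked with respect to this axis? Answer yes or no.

no

Axis positions: Juniper=1, Cedar=2, Kiln=3, Ember=4.
Type 1 (peak Cedar at position 2): ranking walks positions 2-3-1-4, expanding outward from the peak — single-peaked.
Type 2: ranking walks positions 2-4-1-3; Ember is ranked above Kiln even though Kiln lies between Ember and the peak Cedar on the axis — preferences dip and rise again. Not single-peaked.
Type 3: ranking walks positions 3-1-2-4; Juniper is ranked above Cedar even though Cedar lies between Juniper and the peak Kiln on the axis — preferences dip and rise again. Not single-peaked.
Type 4: ranking walks positions 2-4-3-1; Ember is ranked above Kiln even though Kiln lies between Ember and the peak Cedar on the axis — preferences dip and rise again. Not single-peaked.
Type 5 (peak Ember at position 4): ranking walks positions 4-3-2-1, expanding outward from the peak — single-peaked.
Type 2 violates single-peakedness, so the profile is not single-peaked on this axis.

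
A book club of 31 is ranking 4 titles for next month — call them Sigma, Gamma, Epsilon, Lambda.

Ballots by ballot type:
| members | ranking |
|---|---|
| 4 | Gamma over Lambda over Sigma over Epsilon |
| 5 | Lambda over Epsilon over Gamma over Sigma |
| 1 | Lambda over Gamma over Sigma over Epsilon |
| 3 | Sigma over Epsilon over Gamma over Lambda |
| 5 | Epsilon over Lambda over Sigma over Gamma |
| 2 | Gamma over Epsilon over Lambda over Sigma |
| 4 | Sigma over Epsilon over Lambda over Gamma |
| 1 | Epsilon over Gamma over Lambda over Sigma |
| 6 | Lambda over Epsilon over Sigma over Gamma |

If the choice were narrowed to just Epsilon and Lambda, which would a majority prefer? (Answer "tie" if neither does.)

Lambda

Ballots ranking Epsilon above Lambda: 3 + 5 + 2 + 4 + 1 = 15.
Ballots ranking Lambda above Epsilon: 31 − 15 = 16.
Lambda wins the head-to-head 16–15.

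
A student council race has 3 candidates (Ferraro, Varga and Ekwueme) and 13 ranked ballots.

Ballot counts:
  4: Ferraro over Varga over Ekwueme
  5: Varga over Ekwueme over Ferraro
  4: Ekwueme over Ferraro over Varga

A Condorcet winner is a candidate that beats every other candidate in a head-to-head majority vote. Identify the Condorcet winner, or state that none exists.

none

Check each pair by majority over 13 ballots:
Ferraro vs Varga: Ferraro wins 8–5.
Ferraro vs Ekwueme: 4 for Ferraro, 9 for Ekwueme — Ekwueme by 9–4.
Varga vs Ekwueme: 4+5 = 9 for Varga, 4 for Ekwueme — Varga by 9–4.
Each candidate drops at least one matchup (Ferraro loses to Ekwueme; Varga loses to Ferraro; Ekwueme loses to Varga); the cycle Ferraro beats Varga beats Ekwueme beats Ferraro rules out a Condorcet winner.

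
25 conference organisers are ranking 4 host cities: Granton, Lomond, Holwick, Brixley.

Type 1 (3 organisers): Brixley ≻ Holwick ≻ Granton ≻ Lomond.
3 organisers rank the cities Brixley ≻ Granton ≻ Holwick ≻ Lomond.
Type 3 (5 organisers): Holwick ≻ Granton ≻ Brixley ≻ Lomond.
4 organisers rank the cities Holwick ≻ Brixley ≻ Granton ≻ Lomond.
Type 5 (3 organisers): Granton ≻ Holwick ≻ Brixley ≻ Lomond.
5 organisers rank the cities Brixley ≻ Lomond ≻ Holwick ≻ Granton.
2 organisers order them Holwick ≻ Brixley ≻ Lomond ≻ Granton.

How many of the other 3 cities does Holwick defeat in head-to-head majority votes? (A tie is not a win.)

3

Holwick against each rival (25 organisers):
Holwick vs Granton: Holwick, 19–6.
Holwick–Lomond: Holwick 20–5.
Holwick vs Brixley: Holwick wins 14–11.
Holwick beats Granton, Lomond, Brixley — 3 pairwise wins.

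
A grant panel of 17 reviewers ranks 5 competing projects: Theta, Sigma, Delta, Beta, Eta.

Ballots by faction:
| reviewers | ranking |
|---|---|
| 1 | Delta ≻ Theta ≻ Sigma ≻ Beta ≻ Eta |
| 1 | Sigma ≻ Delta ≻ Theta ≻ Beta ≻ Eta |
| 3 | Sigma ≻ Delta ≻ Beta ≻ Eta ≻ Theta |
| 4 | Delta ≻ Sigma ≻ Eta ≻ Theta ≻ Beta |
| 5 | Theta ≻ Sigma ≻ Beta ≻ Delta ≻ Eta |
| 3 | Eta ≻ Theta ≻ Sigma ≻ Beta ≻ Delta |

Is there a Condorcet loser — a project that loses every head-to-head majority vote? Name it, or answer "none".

none

Head-to-head results (17 reviewers):
Theta vs Sigma: Theta is ranked higher on 1+5+3 = 9 ballots, Sigma on 8. Theta wins 9–8.
Theta vs Delta: Delta, 9–8.
Theta vs Beta: 14 to 3, Theta.
Theta–Eta: Eta 10–7.
Sigma vs Delta: 12 to 5, Sigma.
Sigma vs Beta: Sigma is ranked higher on 1+1+3+4+5+3 = 17 ballots, Beta on 0. Sigma wins 17–0.
Sigma vs Eta: 14 to 3, Sigma.
Delta vs Beta: 9 to 8, Delta.
Delta vs Eta: Delta wins 14–3.
Beta vs Eta: 1+1+3+5 = 10 for Beta, 7 for Eta — Beta by 10–7.
No project is winless: Theta beats Sigma; Sigma beats Delta; Delta beats Theta; Beta beats Eta; Eta beats Theta. There is no Condorcet loser.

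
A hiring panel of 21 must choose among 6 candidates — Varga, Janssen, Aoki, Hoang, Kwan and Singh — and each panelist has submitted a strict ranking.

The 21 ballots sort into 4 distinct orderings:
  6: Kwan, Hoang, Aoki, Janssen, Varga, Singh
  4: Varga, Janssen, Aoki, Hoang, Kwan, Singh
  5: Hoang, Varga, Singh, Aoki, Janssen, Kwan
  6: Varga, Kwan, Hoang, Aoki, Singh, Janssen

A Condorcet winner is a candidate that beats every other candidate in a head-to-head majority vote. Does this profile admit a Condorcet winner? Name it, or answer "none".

none

Head-to-head results (21 committee members):
Varga vs Janssen: Varga wins 15–6.
Varga–Aoki: Varga 15–6.
Varga vs Hoang: Varga preferred on 4+6 = 10 ballots; Hoang wins 11–10.
Varga–Kwan: Varga 15–6.
Varga vs Singh: Varga, 21–0.
Janssen–Aoki: Aoki 17–4.
Janssen vs Hoang: Hoang wins 17–4.
Janssen vs Kwan: Janssen preferred on 4+5 = 9 ballots; Kwan wins 12–9.
Janssen vs Singh: Singh wins 11–10.
Aoki vs Hoang: Hoang wins 17–4.
Aoki vs Kwan: Kwan wins 12–9.
Aoki vs Singh: Aoki is ranked higher on 6+4+6 = 16 ballots, Singh on 5. Aoki wins 16–5.
Hoang vs Kwan: Kwan, 12–9.
Hoang vs Singh: Hoang is ranked higher on 6+4+5+6 = 21 ballots, Singh on 0. Hoang wins 21–0.
Kwan vs Singh: Kwan is ranked higher on 6+4+6 = 16 ballots, Singh on 5. Kwan wins 16–5.
Every candidate loses at least once (Varga loses to Hoang; Janssen loses to Varga; Aoki loses to Varga; Hoang loses to Kwan; Kwan loses to Varga; Singh loses to Varga). The majority relation contains the cycle Varga > Kwan > Hoang > Varga, so there is no Condorcet winner.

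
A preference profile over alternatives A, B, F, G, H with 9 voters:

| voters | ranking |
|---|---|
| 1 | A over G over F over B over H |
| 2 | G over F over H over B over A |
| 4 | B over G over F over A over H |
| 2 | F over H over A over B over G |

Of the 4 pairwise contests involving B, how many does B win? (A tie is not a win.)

3

B against each rival (9 voters):
B vs A: 6 to 3, B.
B vs F: F wins 5–4.
B–G: B 6–3.
B vs H: B preferred on 1+4 = 5 ballots; B wins 5–4.
B beats A, G, H; loses to F — 3 pairwise wins.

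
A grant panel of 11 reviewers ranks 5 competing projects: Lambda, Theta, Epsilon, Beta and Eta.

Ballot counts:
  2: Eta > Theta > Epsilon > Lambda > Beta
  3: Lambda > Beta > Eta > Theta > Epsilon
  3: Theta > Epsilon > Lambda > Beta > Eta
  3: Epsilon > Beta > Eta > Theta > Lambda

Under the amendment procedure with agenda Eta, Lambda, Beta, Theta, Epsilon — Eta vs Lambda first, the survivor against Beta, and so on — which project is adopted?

Theta

Round 1: Eta vs Lambda — 5–6, Lambda advances.
Round 2: Lambda vs Beta — 8–3, Lambda advances.
Round 3: Lambda vs Theta — 3–8, Theta advances.
Round 4: Theta vs Epsilon — 8–3, Theta advances.
Theta survives the agenda.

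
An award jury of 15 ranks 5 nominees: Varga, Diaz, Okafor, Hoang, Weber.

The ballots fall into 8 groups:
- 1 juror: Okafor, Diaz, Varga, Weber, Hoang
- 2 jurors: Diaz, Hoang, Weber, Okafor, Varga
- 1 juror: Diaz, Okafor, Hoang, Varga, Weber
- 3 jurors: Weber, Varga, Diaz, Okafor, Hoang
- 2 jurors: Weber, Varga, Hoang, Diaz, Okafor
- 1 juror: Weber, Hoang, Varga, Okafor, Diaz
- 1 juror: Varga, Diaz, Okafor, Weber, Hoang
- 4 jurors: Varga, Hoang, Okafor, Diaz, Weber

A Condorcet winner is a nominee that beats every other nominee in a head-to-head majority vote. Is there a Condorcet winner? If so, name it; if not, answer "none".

none

Pairwise majorities:
Varga vs Diaz: 11 to 4, Varga.
Varga vs Okafor: 3+2+1+1+4 = 11 for Varga, 4 for Okafor — Varga by 11–4.
Varga vs Hoang: 11 to 4, Varga.
Varga vs Weber: 7 to 8, Weber.
Diaz vs Okafor: Diaz is ranked higher on 2+1+3+2+1 = 9 ballots, Okafor on 6. Diaz wins 9–6.
Diaz vs Hoang: Diaz preferred on 1+2+1+3+1 = 8 ballots; Diaz wins 8–7.
Diaz vs Weber: Diaz preferred on 1+2+1+1+4 = 9 ballots; Diaz wins 9–6.
Okafor vs Hoang: Okafor is ranked higher on 1+1+3+1 = 6 ballots, Hoang on 9. Hoang wins 9–6.
Okafor vs Weber: 7 to 8, Weber.
Hoang vs Weber: 7 to 8, Weber.
No nominee is unbeaten: Varga loses to Weber; Diaz loses to Varga; Okafor loses to Varga; Hoang loses to Varga; Weber loses to Diaz. In particular Varga beats Diaz beats Weber beats Varga is a majority cycle — no Condorcet winner exists.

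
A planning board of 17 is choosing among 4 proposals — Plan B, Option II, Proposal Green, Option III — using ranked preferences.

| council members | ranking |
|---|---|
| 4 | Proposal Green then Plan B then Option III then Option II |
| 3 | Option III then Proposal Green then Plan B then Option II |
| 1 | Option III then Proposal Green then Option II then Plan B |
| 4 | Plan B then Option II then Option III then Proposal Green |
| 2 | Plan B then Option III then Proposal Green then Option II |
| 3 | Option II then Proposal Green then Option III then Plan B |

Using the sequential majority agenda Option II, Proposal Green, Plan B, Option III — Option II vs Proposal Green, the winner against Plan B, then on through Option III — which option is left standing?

Option III

Round 1: Option II vs Proposal Green — 7–10, Proposal Green advances.
Round 2: Proposal Green vs Plan B — 11–6, Proposal Green advances.
Round 3: Proposal Green vs Option III — 7–10, Option III advances.
Option III survives the agenda.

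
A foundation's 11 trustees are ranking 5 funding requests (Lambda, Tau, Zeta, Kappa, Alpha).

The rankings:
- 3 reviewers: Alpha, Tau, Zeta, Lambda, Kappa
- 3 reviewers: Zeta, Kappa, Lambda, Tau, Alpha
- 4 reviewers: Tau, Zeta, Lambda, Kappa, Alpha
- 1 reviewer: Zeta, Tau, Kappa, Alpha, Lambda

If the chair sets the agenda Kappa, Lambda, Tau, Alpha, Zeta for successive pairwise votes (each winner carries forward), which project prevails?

Round 1: Kappa vs Lambda — 4–7, Lambda advances.
Round 2: Lambda vs Tau — 3–8, Tau advances.
Round 3: Tau vs Alpha — 8–3, Tau advances.
Round 4: Tau vs Zeta — 7–4, Tau advances.
The agenda winner is Tau.

Tau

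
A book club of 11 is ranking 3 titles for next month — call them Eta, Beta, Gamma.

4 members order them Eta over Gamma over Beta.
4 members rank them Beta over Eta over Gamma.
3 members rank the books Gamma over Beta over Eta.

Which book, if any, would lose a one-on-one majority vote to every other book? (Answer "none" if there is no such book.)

Head-to-head results (11 members):
Eta–Beta: Beta 7–4.
Eta vs Gamma: Eta, 8–3.
Beta vs Gamma: Beta is ranked higher on 4 ballots, Gamma on 7. Gamma wins 7–4.
No book is winless: Eta beats Gamma; Beta beats Eta; Gamma beats Beta. There is no Condorcet loser.

none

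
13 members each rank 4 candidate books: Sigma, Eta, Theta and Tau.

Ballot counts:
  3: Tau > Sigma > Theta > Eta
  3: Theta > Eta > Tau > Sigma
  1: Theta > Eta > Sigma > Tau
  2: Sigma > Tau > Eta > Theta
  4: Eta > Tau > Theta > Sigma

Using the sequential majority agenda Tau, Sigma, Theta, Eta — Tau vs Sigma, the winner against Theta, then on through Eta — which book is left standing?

Eta

Round 1: Tau vs Sigma — 10–3, Tau advances.
Round 2: Tau vs Theta — 9–4, Tau advances.
Round 3: Tau vs Eta — 5–8, Eta advances.
The agenda winner is Eta.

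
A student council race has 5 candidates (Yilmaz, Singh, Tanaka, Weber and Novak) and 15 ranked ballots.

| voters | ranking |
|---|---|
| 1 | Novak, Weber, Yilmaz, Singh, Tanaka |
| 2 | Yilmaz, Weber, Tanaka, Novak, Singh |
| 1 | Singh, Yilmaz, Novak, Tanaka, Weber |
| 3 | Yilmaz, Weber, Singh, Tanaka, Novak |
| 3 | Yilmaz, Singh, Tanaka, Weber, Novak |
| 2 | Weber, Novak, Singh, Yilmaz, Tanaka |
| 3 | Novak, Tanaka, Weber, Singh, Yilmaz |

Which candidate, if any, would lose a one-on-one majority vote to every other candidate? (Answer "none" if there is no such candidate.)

none

Pairwise majorities:
Yilmaz vs Singh: 9 to 6, Yilmaz.
Yilmaz vs Tanaka: Yilmaz is ranked higher on 1+2+1+3+3+2 = 12 ballots, Tanaka on 3. Yilmaz wins 12–3.
Yilmaz vs Weber: Yilmaz wins 9–6.
Yilmaz vs Novak: Yilmaz is ranked higher on 2+1+3+3 = 9 ballots, Novak on 6. Yilmaz wins 9–6.
Singh vs Tanaka: Singh wins 10–5.
Singh vs Weber: Weber wins 11–4.
Singh vs Novak: Singh is ranked higher on 1+3+3 = 7 ballots, Novak on 8. Novak wins 8–7.
Tanaka vs Weber: 7 to 8, Weber.
Tanaka vs Novak: Tanaka preferred on 2+3+3 = 8 ballots; Tanaka wins 8–7.
Weber–Novak: Weber 10–5.
No candidate is winless: Yilmaz beats Singh; Singh beats Tanaka; Tanaka beats Novak; Weber beats Singh; Novak beats Singh. There is no Condorcet loser.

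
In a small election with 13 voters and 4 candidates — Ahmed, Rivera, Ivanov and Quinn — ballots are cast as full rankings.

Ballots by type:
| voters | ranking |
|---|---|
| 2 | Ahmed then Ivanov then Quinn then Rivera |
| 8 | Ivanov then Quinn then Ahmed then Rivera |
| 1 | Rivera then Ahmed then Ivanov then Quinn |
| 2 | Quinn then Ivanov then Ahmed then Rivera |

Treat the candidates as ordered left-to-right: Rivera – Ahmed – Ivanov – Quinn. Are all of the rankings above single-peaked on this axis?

yes

Axis positions: Rivera=1, Ahmed=2, Ivanov=3, Quinn=4.
Type 1 (peak Ahmed at position 2): ranking walks positions 2-3-4-1, expanding outward from the peak — single-peaked.
Type 2 (peak Ivanov at position 3): ranking walks positions 3-4-2-1, expanding outward from the peak — single-peaked.
Type 3 (peak Rivera at position 1): ranking walks positions 1-2-3-4, expanding outward from the peak — single-peaked.
Type 4 (peak Quinn at position 4): ranking walks positions 4-3-2-1, expanding outward from the peak — single-peaked.
Every ranking is single-peaked on this axis.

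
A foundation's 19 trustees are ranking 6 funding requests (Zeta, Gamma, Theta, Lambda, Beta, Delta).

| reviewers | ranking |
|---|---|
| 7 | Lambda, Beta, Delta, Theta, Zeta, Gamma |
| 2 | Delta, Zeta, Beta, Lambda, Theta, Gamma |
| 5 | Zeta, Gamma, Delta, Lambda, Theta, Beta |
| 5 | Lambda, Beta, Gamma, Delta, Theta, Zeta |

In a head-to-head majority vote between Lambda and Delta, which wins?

Ballots ranking Lambda above Delta: 7 + 5 = 12.
Ballots ranking Delta above Lambda: 19 − 12 = 7.
Lambda wins the head-to-head 12–7.

Lambda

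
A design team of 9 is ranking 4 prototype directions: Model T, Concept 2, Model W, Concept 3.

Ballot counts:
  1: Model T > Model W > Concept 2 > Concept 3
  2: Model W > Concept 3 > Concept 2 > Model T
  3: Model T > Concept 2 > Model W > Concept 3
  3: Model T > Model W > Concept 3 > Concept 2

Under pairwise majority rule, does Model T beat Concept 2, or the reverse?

Model T

Ballots ranking Model T above Concept 2: 1 + 3 + 3 = 7.
Ballots ranking Concept 2 above Model T: 9 − 7 = 2.
Model T wins the head-to-head 7–2.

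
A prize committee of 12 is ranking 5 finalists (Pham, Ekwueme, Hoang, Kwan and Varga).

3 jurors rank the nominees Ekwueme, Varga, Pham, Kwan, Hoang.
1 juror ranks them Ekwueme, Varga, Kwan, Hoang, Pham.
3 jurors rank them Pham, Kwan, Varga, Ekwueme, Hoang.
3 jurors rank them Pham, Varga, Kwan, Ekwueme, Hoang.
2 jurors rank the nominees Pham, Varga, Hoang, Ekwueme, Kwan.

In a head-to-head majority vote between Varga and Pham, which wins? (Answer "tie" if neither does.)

Pham

Ballots ranking Varga above Pham: 3 + 1 = 4.
Ballots ranking Pham above Varga: 12 − 4 = 8.
Pham wins the head-to-head 8–4.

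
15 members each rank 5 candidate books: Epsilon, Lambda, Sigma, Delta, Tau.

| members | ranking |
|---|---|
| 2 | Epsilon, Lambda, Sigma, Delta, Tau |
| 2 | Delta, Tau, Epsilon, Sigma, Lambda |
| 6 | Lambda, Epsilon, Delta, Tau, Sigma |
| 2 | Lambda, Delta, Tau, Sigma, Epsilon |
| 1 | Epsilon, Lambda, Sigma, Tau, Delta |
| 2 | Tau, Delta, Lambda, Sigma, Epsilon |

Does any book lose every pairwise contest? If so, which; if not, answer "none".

Sigma

Head-to-head results (15 members):
Epsilon vs Lambda: 5 to 10, Lambda.
Epsilon vs Sigma: Epsilon preferred on 2+2+6+1 = 11 ballots; Epsilon wins 11–4.
Epsilon–Delta: Epsilon 9–6.
Epsilon vs Tau: Epsilon wins 9–6.
Lambda vs Sigma: Lambda is ranked higher on 2+6+2+1+2 = 13 ballots, Sigma on 2. Lambda wins 13–2.
Lambda vs Delta: 11 to 4, Lambda.
Lambda vs Tau: Lambda preferred on 2+6+2+1 = 11 ballots; Lambda wins 11–4.
Sigma vs Delta: Sigma is ranked higher on 2+1 = 3 ballots, Delta on 12. Delta wins 12–3.
Sigma vs Tau: Tau wins 12–3.
Delta vs Tau: 2+2+6+2 = 12 for Delta, 3 for Tau — Delta by 12–3.
Sigma loses to every other book — it is the Condorcet loser.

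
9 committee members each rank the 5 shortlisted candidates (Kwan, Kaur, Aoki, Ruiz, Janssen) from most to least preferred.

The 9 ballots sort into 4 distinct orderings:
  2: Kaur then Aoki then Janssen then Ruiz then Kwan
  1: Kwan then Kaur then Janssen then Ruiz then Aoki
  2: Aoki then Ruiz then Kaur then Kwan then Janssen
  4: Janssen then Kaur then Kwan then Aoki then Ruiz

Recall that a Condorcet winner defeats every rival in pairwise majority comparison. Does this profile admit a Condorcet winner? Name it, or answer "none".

Kaur

Head-to-head results (9 committee members):
Kwan vs Kaur: Kaur, 8–1.
Kwan vs Aoki: Kwan, 5–4.
Kwan vs Ruiz: 5 to 4, Kwan.
Kwan vs Janssen: Janssen, 6–3.
Kaur vs Aoki: 2+1+4 = 7 for Kaur, 2 for Aoki — Kaur by 7–2.
Kaur–Ruiz: Kaur 7–2.
Kaur vs Janssen: Kaur wins 5–4.
Aoki vs Ruiz: Aoki, 8–1.
Aoki vs Janssen: Janssen, 5–4.
Ruiz vs Janssen: Ruiz is ranked higher on 2 ballots, Janssen on 7. Janssen wins 7–2.
Only Kaur has no losses; Kaur is the Condorcet winner.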